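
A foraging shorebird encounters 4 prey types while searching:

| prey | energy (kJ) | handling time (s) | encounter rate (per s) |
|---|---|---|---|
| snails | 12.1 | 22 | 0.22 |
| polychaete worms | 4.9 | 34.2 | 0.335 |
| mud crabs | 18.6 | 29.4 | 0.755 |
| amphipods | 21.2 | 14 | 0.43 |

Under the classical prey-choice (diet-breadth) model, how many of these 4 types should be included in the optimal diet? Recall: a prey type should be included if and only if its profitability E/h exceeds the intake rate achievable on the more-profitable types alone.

1

E/h in descending order: amphipods 1.51, mud crabs 0.633, snails 0.55, polychaete worms 0.143 kJ/s. The optimal diet is the largest prefix of this list for which every included type satisfies E_i/h_i > R on the types above it.
Rate on top 1: 1.299. mud crabs: 0.633 < 1.299 → exclude; stop.
Optimal diet: amphipods — 1 of 4 types.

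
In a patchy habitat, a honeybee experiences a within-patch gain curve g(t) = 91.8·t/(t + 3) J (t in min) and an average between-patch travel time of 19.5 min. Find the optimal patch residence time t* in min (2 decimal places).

7.65 min

Optimal t* satisfies g'(t*) = g(t*)/(T + t*).
g'(t) = 91.8·3/(t + 3)². Setting 91.8·3/(t+3)² = 91.8t/[(t+3)(19.5+t)] gives 3(19.5+t) = t(t+3), so t² = 3×19.5 = 58.5.
t* = √58.5 = 7.649 min.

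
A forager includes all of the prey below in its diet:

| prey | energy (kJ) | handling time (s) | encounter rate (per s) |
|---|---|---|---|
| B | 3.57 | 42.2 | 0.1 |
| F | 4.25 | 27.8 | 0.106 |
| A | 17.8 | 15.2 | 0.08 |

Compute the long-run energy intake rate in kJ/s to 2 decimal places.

0.24 kJ/s

R = Σλ_iE_i / (1 + Σλ_ih_i)
Numerator: 0.1×3.57 + 0.106×4.25 + 0.08×17.8 = 2.232
Denominator: 1 + 0.1×42.2 + 0.106×27.8 + 0.08×15.2 = 9.383
R = 2.232/9.383 = 0.2378 kJ/s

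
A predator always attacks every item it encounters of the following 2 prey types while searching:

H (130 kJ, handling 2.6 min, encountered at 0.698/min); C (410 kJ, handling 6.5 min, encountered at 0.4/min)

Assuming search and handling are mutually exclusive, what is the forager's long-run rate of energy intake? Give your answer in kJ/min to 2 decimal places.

R = (0.698×130 + 0.4×410) / (1 + 0.698×2.6 + 0.4×6.5) = 254.7/5.415 = 47.05 kJ/min.

47.05 kJ/min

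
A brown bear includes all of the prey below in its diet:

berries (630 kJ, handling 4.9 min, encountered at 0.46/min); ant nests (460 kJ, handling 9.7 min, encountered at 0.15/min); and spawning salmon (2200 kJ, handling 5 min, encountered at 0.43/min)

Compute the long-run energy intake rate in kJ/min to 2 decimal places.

190.23 kJ/min

R = Σλ_iE_i / (1 + Σλ_ih_i)
Numerator: 0.46×630 + 0.15×460 + 0.43×2200 = 1305
Denominator: 1 + 0.46×4.9 + 0.15×9.7 + 0.43×5 = 6.859
R = 1305/6.859 = 190.2 kJ/min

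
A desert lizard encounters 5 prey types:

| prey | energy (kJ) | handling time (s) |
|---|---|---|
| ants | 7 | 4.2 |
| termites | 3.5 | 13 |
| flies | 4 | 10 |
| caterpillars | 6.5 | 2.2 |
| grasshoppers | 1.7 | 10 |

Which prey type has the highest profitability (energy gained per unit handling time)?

caterpillars

In descending order of E/h:
caterpillars: 6.5/2.2 = 2.95 kJ/s
ants: 7/4.2 = 1.67 kJ/s
flies: 4/10 = 0.4 kJ/s
termites: 3.5/13 = 0.269 kJ/s
grasshoppers: 1.7/10 = 0.17 kJ/s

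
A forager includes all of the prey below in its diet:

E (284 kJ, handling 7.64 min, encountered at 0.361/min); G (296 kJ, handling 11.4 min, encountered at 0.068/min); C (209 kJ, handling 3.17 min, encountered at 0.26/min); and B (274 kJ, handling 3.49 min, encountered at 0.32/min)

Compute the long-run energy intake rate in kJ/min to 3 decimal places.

40.881 kJ/min

Energy encountered per unit search time: 0.361×284 + 0.068×296 + 0.26×209 + 0.32×274 = 264.7 kJ/min.
Handling time per unit search time: 0.361×7.64 + 0.068×11.4 + 0.26×3.17 + 0.32×3.49 = 5.474.
Rate = 264.7/(1 + 5.474) = 40.88 kJ/min.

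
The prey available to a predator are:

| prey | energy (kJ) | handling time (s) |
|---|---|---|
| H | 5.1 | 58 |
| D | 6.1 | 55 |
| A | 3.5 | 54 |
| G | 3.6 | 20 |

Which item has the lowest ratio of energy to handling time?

A

In descending order of E/h:
G: 3.6/20 = 0.18 kJ/s
D: 6.1/55 = 0.111 kJ/s
H: 5.1/58 = 0.0879 kJ/s
A: 3.5/54 = 0.0648 kJ/s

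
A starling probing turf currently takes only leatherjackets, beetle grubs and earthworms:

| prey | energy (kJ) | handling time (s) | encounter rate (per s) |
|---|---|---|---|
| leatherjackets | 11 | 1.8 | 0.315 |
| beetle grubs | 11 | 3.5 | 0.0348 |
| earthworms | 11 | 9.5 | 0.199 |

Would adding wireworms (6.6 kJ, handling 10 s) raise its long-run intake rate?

On leatherjackets, beetle grubs and earthworms alone, R = ΣλE/(1+Σλh) = 6.037/3.579 = 1.687 kJ/s.
wireworms: E/h = 6.6/10 = 0.66 kJ/s.
Since 0.66 < R, time spent handling wireworms is better spent searching.

No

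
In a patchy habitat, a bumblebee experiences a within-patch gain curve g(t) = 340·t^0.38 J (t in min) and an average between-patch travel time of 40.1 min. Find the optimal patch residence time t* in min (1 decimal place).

By the marginal value theorem, leave when the instantaneous gain rate g'(t) equals the habitat-wide average g(t)/(T + t).
g'(t) = 0.38·340·t^-0.62. Setting 0.38·340·t^-0.62 = 340·t^0.38/(40.1+t) gives 0.38(40.1+t) = t, so 0.62·t = 0.38×40.1.
t* = 0.38×40.1/0.62 = 24.58 min.

24.6 min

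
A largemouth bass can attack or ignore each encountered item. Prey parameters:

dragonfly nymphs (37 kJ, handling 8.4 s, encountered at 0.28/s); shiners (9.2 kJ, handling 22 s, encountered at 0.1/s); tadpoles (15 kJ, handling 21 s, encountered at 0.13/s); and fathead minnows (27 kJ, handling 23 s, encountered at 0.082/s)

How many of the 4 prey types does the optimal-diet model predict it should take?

E/h in descending order: dragonfly nymphs 4.4, fathead minnows 1.17, tadpoles 0.714, shiners 0.418 kJ/s. The optimal diet is the largest prefix of this list for which every included type satisfies E_i/h_i > R on the types above it.
Rate on top 1: 3.091. fathead minnows: 1.17 < 3.091 → exclude; stop.
Optimal diet: dragonfly nymphs — 1 of 4 types.

1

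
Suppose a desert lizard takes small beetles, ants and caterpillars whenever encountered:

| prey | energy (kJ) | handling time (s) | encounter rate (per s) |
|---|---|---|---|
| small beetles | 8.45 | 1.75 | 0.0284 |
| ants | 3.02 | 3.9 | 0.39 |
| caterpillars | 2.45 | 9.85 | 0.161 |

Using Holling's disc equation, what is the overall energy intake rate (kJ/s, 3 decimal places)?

0.436 kJ/s

R = Σλ_iE_i / (1 + Σλ_ih_i)
Numerator: 0.0284×8.45 + 0.39×3.02 + 0.161×2.45 = 1.812
Denominator: 1 + 0.0284×1.75 + 0.39×3.9 + 0.161×9.85 = 4.157
R = 1.812/4.157 = 0.436 kJ/s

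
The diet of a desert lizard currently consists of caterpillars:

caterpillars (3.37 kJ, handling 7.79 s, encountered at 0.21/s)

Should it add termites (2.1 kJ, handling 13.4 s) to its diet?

Current rate: (0.21×3.37)/(1 + 0.21×7.79) = 0.2685 kJ/s.
termites: E/h = 2.1/13.4 = 0.1567 kJ/s.
Since 0.1567 < R, time spent handling termites is better spent searching.

No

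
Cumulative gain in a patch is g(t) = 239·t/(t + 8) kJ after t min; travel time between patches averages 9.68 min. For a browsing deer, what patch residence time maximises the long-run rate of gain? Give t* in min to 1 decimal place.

Optimal t* satisfies g'(t*) = g(t*)/(T + t*).
g'(t) = 239·8/(t + 8)². Setting 239·8/(t+8)² = 239t/[(t+8)(9.68+t)] gives 8(9.68+t) = t(t+8), so t² = 8×9.68 = 77.44.
t* = √77.44 = 8.8 min.

8.8 min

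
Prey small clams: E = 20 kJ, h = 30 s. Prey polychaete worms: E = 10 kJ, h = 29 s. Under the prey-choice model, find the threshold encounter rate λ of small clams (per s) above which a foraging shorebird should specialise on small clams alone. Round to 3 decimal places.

Drop polychaete worms once their profitability E₂/h₂ falls below the rate achievable on small clams alone: E₂/h₂ = λE₁/(1 + λh₁).
Solve for λ: λE₁h₂ = E₂(1 + λh₁) → λ(E₁h₂ − E₂h₁) = E₂ → λ = E₂/(E₁h₂ − E₂h₁).
λ = 10/(20×29 − 10×30) = 10/280 = 0.03571 per s.

0.036 per s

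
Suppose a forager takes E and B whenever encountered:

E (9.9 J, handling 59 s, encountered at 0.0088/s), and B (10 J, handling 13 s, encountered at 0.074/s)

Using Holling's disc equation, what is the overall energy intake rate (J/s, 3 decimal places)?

R = Σλ_iE_i / (1 + Σλ_ih_i)
Numerator: 0.0088×9.9 + 0.074×10 = 0.8271
Denominator: 1 + 0.0088×59 + 0.074×13 = 2.481
R = 0.8271/2.481 = 0.3334 J/s

0.333 J/s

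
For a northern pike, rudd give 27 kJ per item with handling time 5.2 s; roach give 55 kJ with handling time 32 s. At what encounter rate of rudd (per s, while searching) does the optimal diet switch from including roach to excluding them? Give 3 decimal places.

0.095 per s

The zero-one rule: include roach iff E₂/h₂ > λE₁/(1+λh₁). Equality gives the switch point.
λE₁h₂ = E₂ + λE₂h₁ ⇒ λ = E₂/(E₁h₂ − E₂h₁) = 55/(864 − 286) = 0.09516 per s.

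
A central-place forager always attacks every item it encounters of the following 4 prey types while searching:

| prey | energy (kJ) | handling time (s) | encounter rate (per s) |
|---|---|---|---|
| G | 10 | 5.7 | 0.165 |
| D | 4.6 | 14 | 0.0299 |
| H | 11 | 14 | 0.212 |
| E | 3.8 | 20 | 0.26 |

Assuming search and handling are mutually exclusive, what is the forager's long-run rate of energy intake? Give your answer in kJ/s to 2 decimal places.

R = (0.165×10 + 0.0299×4.6 + 0.212×11 + 0.26×3.8) / (1 + 0.165×5.7 + 0.0299×14 + 0.212×14 + 0.26×20) = 5.108/10.53 = 0.4852 kJ/s.

0.49 kJ/s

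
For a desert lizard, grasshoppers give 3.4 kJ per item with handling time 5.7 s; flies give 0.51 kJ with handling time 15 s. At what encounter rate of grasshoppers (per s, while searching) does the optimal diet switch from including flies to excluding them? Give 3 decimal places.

The zero-one rule: include flies iff E₂/h₂ > λE₁/(1+λh₁). Equality gives the switch point.
λE₁h₂ = E₂ + λE₂h₁ ⇒ λ = E₂/(E₁h₂ − E₂h₁) = 0.51/(51 − 2.907) = 0.0106 per s.

0.011 per s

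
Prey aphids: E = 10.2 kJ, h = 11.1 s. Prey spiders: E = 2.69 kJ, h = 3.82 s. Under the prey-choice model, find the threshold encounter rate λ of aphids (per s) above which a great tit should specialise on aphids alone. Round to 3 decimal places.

0.295 per s

The zero-one rule: include spiders iff E₂/h₂ > λE₁/(1+λh₁). Equality gives the switch point.
λE₁h₂ = E₂ + λE₂h₁ ⇒ λ = E₂/(E₁h₂ − E₂h₁) = 2.69/(38.96 − 29.86) = 0.2954 per s.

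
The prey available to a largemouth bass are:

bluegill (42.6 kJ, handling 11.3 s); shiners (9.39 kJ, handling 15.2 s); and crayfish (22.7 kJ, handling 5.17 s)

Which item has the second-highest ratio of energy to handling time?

bluegill

Profitability E/h (kJ/s): bluegill = 42.6/11.3 = 3.77, shiners = 9.39/15.2 = 0.618, crayfish = 22.7/5.17 = 4.39.
Ranked: crayfish > bluegill > shiners.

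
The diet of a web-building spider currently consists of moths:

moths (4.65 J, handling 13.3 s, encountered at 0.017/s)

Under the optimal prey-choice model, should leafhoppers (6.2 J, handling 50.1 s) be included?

On moths alone, R = ΣλE/(1+Σλh) = 0.07905/1.226 = 0.06447 J/s.
Profitability of leafhoppers: 6.2/50.1 = 0.1238 J/s.
0.1238 > 0.06447, so adding leafhoppers raises the average — include it.

Yes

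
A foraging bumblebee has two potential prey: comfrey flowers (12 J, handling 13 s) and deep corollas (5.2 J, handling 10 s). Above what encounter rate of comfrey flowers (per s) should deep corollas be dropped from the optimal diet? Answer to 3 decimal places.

0.099 per s

The zero-one rule: include deep corollas iff E₂/h₂ > λE₁/(1+λh₁). Equality gives the switch point.
λE₁h₂ = E₂ + λE₂h₁ ⇒ λ = E₂/(E₁h₂ − E₂h₁) = 5.2/(120 − 67.6) = 0.09924 per s.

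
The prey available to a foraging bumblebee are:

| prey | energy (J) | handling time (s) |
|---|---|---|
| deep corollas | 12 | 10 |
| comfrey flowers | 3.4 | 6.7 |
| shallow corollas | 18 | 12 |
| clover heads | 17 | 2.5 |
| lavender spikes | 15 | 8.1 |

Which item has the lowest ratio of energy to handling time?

comfrey flowers

In descending order of E/h:
clover heads: 17/2.5 = 6.8 J/s
lavender spikes: 15/8.1 = 1.85 J/s
shallow corollas: 18/12 = 1.5 J/s
deep corollas: 12/10 = 1.2 J/s
comfrey flowers: 3.4/6.7 = 0.507 J/s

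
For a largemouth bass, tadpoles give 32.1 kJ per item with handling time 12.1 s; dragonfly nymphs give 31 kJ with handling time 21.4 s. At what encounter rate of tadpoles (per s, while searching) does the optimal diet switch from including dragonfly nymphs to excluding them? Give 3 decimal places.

0.099 per s

Drop dragonfly nymphs once their profitability E₂/h₂ falls below the rate achievable on tadpoles alone: E₂/h₂ = λE₁/(1 + λh₁).
Solve for λ: λE₁h₂ = E₂(1 + λh₁) → λ(E₁h₂ − E₂h₁) = E₂ → λ = E₂/(E₁h₂ − E₂h₁).
λ = 31/(32.1×21.4 − 31×12.1) = 31/311.8 = 0.09941 per s.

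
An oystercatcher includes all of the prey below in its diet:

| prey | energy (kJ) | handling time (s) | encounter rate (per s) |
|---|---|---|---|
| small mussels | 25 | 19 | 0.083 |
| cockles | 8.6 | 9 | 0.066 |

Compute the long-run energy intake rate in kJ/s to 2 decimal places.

0.83 kJ/s

R = Σλ_iE_i / (1 + Σλ_ih_i)
Numerator: 0.083×25 + 0.066×8.6 = 2.643
Denominator: 1 + 0.083×19 + 0.066×9 = 3.171
R = 2.643/3.171 = 0.8334 kJ/s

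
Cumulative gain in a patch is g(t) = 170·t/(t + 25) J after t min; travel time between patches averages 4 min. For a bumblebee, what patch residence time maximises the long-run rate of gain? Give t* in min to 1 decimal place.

10.0 min

Optimal t* satisfies g'(t*) = g(t*)/(T + t*).
g'(t) = 170·25/(t + 25)². Setting 170·25/(t+25)² = 170t/[(t+25)(4+t)] gives 25(4+t) = t(t+25), so t² = 25×4 = 100.
t* = √100 = 10 min.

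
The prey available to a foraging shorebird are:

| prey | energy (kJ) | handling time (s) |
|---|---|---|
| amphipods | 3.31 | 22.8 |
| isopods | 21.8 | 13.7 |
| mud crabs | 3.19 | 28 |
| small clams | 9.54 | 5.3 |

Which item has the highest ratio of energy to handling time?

small clams

Profitability E/h (kJ/s): amphipods = 3.31/22.8 = 0.145, isopods = 21.8/13.7 = 1.59, mud crabs = 3.19/28 = 0.114, small clams = 9.54/5.3 = 1.8.
Ranked: small clams > isopods > amphipods > mud crabs.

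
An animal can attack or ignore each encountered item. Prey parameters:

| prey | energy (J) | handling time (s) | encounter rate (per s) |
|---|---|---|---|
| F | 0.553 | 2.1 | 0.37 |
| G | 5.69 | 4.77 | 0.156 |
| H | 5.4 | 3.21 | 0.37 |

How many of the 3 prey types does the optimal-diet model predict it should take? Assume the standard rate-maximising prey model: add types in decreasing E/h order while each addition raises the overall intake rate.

2

E/h in descending order: H 1.68, G 1.19, F 0.263 J/s. The optimal diet is the largest prefix of this list for which every included type satisfies E_i/h_i > R on the types above it.
Rate on top 1: 0.9133. G: 1.19 > 0.9133 → include.
Rate on top 2: 0.9842. F: 0.263 < 0.9842 → exclude; stop.
Optimal diet: H, G — 2 of 3 types.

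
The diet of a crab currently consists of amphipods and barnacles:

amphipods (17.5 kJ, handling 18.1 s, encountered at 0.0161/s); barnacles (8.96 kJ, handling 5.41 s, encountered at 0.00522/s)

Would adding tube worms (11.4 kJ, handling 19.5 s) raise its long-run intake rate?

Current rate: (0.0161×17.5 + 0.00522×8.96)/(1 + 0.0161×18.1 + 0.00522×5.41) = 0.2489 kJ/s.
Profitability of tube worms: 11.4/19.5 = 0.5846 kJ/s.
Since 0.5846 > R, including tube worms increases the long-run rate.

Yes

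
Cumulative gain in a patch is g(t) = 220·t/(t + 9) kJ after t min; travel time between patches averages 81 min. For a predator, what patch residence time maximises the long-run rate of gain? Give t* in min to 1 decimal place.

27.0 min

Maximise g(t)/(T+t): set derivative to zero → g'(t)(T+t) = g(t).
g'(t) = 220·9/(t + 9)². Setting 220·9/(t+9)² = 220t/[(t+9)(81+t)] gives 9(81+t) = t(t+9), so t² = 9×81 = 729.
t* = √729 = 27 min.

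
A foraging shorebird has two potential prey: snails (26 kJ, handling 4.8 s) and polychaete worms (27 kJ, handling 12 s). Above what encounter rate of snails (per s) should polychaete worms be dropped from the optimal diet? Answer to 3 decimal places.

The zero-one rule: include polychaete worms iff E₂/h₂ > λE₁/(1+λh₁). Equality gives the switch point.
λE₁h₂ = E₂ + λE₂h₁ ⇒ λ = E₂/(E₁h₂ − E₂h₁) = 27/(312 − 129.6) = 0.148 per s.

0.148 per s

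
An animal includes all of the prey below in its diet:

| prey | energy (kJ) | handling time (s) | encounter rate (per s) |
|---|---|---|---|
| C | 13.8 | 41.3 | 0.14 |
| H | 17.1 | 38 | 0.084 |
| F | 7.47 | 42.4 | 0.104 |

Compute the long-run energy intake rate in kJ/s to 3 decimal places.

Energy encountered per unit search time: 0.14×13.8 + 0.084×17.1 + 0.104×7.47 = 4.145 kJ/s.
Handling time per unit search time: 0.14×41.3 + 0.084×38 + 0.104×42.4 = 13.38.
Rate = 4.145/(1 + 13.38) = 0.2882 kJ/s.

0.288 kJ/s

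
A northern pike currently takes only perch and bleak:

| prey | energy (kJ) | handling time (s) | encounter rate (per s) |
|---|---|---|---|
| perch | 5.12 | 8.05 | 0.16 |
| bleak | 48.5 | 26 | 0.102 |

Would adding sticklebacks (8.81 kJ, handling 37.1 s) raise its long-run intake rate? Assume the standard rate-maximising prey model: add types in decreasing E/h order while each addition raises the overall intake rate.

No

On perch and bleak alone, R = ΣλE/(1+Σλh) = 5.766/4.94 = 1.167 kJ/s.
sticklebacks: E/h = 8.81/37.1 = 0.2375 kJ/s.
Since 0.2375 < R, time spent handling sticklebacks is better spent searching.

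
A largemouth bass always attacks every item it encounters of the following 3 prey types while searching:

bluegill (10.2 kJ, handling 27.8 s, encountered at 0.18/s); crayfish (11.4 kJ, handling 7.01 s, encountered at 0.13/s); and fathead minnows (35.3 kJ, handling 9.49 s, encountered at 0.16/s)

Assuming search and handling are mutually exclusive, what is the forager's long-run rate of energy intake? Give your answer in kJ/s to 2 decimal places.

R = Σλ_iE_i / (1 + Σλ_ih_i)
Numerator: 0.18×10.2 + 0.13×11.4 + 0.16×35.3 = 8.966
Denominator: 1 + 0.18×27.8 + 0.13×7.01 + 0.16×9.49 = 8.434
R = 8.966/8.434 = 1.063 kJ/s

1.06 kJ/s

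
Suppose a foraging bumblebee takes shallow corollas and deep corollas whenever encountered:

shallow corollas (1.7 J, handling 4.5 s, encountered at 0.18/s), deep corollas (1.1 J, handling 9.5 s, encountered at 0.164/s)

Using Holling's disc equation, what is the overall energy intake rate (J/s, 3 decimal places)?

0.144 J/s

R = Σλ_iE_i / (1 + Σλ_ih_i)
Numerator: 0.18×1.7 + 0.164×1.1 = 0.4864
Denominator: 1 + 0.18×4.5 + 0.164×9.5 = 3.368
R = 0.4864/3.368 = 0.1444 J/s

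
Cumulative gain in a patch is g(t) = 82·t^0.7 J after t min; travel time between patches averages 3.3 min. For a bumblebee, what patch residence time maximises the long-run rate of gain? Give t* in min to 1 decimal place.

Optimal t* satisfies g'(t*) = g(t*)/(T + t*).
g'(t) = 0.7·82·t^-0.3. Setting 0.7·82·t^-0.3 = 82·t^0.7/(3.3+t) gives 0.7(3.3+t) = t, so 0.30·t = 0.7×3.3.
t* = 0.7×3.3/0.30 = 7.7 min.

7.7 min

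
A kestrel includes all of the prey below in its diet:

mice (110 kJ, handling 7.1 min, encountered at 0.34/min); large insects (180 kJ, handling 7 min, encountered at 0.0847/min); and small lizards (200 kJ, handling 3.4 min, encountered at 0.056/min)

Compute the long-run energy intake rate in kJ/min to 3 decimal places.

15.211 kJ/min

R = Σλ_iE_i / (1 + Σλ_ih_i)
Numerator: 0.34×110 + 0.0847×180 + 0.056×200 = 63.85
Denominator: 1 + 0.34×7.1 + 0.0847×7 + 0.056×3.4 = 4.197
R = 63.85/4.197 = 15.21 kJ/min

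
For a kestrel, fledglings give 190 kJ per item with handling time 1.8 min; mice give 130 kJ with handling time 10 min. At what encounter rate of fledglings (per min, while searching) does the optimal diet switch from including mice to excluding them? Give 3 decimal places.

0.078 per min

The zero-one rule: include mice iff E₂/h₂ > λE₁/(1+λh₁). Equality gives the switch point.
λE₁h₂ = E₂ + λE₂h₁ ⇒ λ = E₂/(E₁h₂ − E₂h₁) = 130/(1900 − 234) = 0.07803 per min.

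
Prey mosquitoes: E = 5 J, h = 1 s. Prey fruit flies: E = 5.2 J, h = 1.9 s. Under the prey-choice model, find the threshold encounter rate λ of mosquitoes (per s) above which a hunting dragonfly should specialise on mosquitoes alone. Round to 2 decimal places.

1.21 per s

At the threshold, the rate on mosquitoes alone equals the profitability of fruit flies: λ·5/(1 + λ·1) = 5.2/1.9 = 2.737.
Rearranging, λ(5 − 2.737×1) = 2.737, so λ = 2.737/2.263 = 1.209 per s.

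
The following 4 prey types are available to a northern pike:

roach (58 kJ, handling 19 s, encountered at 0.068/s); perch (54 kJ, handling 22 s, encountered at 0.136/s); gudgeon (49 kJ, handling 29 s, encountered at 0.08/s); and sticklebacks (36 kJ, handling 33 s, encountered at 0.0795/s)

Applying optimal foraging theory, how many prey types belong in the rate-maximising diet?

2

Profitabilities (E/h, kJ/s): roach 3.05, perch 2.45, gudgeon 1.69, sticklebacks 1.09. Add prey in this order while the next type's profitability exceeds the intake rate on those already taken.
Rate on top 1: 1.721. perch: 2.45 > 1.721 → include.
Rate on top 2: 2.136. gudgeon: 1.69 < 2.136 → exclude; stop.
Optimal diet: roach, perch — 2 of 4 types.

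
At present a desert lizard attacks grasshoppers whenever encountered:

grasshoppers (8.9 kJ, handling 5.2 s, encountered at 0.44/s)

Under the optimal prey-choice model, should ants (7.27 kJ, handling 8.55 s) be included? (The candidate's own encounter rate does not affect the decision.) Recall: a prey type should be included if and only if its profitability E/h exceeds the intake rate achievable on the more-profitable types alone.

No

On grasshoppers alone, R = ΣλE/(1+Σλh) = 3.916/3.288 = 1.191 kJ/s.
ants: E/h = 7.27/8.55 = 0.8503 kJ/s.
0.8503 < 1.191, so adding ants would lower the average — exclude it.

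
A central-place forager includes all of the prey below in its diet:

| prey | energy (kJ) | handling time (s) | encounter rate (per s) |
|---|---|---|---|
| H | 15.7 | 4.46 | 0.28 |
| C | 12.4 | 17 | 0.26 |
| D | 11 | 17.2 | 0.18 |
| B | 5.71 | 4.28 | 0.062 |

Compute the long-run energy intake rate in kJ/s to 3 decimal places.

R = Σλ_iE_i / (1 + Σλ_ih_i)
Numerator: 0.28×15.7 + 0.26×12.4 + 0.18×11 + 0.062×5.71 = 9.954
Denominator: 1 + 0.28×4.46 + 0.26×17 + 0.18×17.2 + 0.062×4.28 = 10.03
R = 9.954/10.03 = 0.9924 kJ/s

0.992 kJ/s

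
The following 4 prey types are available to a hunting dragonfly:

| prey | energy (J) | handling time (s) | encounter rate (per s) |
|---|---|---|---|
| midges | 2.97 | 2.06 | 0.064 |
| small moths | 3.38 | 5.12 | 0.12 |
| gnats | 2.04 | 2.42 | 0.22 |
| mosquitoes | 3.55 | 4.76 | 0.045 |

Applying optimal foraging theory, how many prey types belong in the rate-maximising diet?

4

Rank by E/h (J/s): midges 1.44, gnats 0.843, mosquitoes 0.746, small moths 0.66. Include each in turn until the next type's E/h falls below the running intake rate.
Rate on top 1: 0.1679. gnats: 0.843 > 0.1679 → include.
Rate on top 2: 0.3839. mosquitoes: 0.746 > 0.3839 → include.
Rate on top 3: 0.4252. small moths: 0.66 > 0.4252 → include.
Optimal diet: midges, gnats, mosquitoes, small moths — 4 of 4 types.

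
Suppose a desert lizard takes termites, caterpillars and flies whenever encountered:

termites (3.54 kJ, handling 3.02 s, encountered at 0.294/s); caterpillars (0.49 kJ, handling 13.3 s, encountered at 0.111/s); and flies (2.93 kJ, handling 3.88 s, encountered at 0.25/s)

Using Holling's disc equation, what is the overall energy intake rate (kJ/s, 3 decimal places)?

R = Σλ_iE_i / (1 + Σλ_ih_i)
Numerator: 0.294×3.54 + 0.111×0.49 + 0.25×2.93 = 1.828
Denominator: 1 + 0.294×3.02 + 0.111×13.3 + 0.25×3.88 = 4.334
R = 1.828/4.334 = 0.4217 kJ/s

0.422 kJ/s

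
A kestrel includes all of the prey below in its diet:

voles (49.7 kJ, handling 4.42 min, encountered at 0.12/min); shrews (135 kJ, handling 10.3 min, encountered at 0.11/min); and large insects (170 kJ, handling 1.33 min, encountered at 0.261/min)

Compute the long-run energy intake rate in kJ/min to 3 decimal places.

R = (0.12×49.7 + 0.11×135 + 0.261×170) / (1 + 0.12×4.42 + 0.11×10.3 + 0.261×1.33) = 65.18/3.011 = 21.65 kJ/min.

21.652 kJ/min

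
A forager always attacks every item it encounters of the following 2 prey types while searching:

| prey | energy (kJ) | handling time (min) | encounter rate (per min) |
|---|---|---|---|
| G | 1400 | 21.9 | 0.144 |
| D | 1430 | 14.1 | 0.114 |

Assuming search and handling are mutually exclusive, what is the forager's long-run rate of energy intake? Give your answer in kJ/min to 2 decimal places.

63.29 kJ/min

Energy encountered per unit search time: 0.144×1400 + 0.114×1430 = 364.6 kJ/min.
Handling time per unit search time: 0.144×21.9 + 0.114×14.1 = 4.761.
Rate = 364.6/(1 + 4.761) = 63.29 kJ/min.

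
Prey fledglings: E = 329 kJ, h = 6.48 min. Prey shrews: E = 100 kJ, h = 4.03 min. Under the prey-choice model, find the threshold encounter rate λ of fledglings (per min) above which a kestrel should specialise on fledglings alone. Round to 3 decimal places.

At the threshold, the rate on fledglings alone equals the profitability of shrews: λ·329/(1 + λ·6.48) = 100/4.03 = 24.81.
Rearranging, λ(329 − 24.81×6.48) = 24.81, so λ = 24.81/168.2 = 0.1475 per min.

0.148 per min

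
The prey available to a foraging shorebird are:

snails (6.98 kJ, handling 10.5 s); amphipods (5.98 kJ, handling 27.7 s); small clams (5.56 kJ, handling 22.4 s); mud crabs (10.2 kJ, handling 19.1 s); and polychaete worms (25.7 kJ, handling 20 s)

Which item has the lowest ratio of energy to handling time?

In descending order of E/h:
polychaete worms: 25.7/20 = 1.28 kJ/s
snails: 6.98/10.5 = 0.665 kJ/s
mud crabs: 10.2/19.1 = 0.534 kJ/s
small clams: 5.56/22.4 = 0.248 kJ/s
amphipods: 5.98/27.7 = 0.216 kJ/s

amphipods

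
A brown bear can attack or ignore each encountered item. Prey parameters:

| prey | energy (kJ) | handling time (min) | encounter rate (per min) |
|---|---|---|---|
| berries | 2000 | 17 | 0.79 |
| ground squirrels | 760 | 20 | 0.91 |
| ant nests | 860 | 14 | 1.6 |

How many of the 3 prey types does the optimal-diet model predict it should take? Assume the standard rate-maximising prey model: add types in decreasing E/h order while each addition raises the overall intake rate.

1

Rank by E/h (kJ/min): berries 118, ant nests 61.4, ground squirrels 38. Include each in turn until the next type's E/h falls below the running intake rate.
Rate on top 1: 109.5. ant nests: 61.4 < 109.5 → exclude; stop.
Optimal diet: berries — 1 of 3 types.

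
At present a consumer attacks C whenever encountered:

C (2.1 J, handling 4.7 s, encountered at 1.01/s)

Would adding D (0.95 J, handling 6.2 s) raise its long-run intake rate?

Current rate: (1.01×2.1)/(1 + 1.01×4.7) = 0.3691 J/s.
D: E/h = 0.95/6.2 = 0.1532 J/s.
Since 0.1532 < R, time spent handling D is better spent searching.

No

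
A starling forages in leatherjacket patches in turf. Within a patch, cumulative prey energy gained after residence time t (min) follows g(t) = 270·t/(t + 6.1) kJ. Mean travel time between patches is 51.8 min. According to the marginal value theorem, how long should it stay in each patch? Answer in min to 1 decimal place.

17.8 min

Optimal t* satisfies g'(t*) = g(t*)/(T + t*).
g'(t) = 270·6.1/(t + 6.1)². Setting 270·6.1/(t+6.1)² = 270t/[(t+6.1)(51.8+t)] gives 6.1(51.8+t) = t(t+6.1), so t² = 6.1×51.8 = 316.
t* = √316 = 17.78 min.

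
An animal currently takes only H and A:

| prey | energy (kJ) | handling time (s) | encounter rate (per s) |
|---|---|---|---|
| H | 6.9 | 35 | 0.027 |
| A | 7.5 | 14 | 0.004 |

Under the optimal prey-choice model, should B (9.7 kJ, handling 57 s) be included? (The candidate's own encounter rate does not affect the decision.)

Intake rate on the current diet: R = (0.027×6.9 + 0.004×7.5) / (1 + 0.027×35 + 0.004×14) = 0.2163/2.001 = 0.1081 kJ/s.
B: E/h = 9.7/57 = 0.1702 kJ/s.
0.1702 > 0.1081, so adding B raises the average — include it.

Yes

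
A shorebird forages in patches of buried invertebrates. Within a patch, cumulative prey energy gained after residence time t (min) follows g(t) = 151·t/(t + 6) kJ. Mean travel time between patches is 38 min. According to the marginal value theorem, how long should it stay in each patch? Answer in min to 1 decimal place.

15.1 min

Maximise g(t)/(T+t): set derivative to zero → g'(t)(T+t) = g(t).
g'(t) = 151·6/(t + 6)². Setting 151·6/(t+6)² = 151t/[(t+6)(38+t)] gives 6(38+t) = t(t+6), so t² = 6×38 = 228.
t* = √228 = 15.1 min.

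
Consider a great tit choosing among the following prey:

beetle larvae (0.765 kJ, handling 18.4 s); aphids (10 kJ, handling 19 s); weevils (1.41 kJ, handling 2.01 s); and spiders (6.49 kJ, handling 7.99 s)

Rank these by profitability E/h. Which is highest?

spiders

In descending order of E/h:
spiders: 6.49/7.99 = 0.812 kJ/s
weevils: 1.41/2.01 = 0.701 kJ/s
aphids: 10/19 = 0.526 kJ/s
beetle larvae: 0.765/18.4 = 0.0416 kJ/s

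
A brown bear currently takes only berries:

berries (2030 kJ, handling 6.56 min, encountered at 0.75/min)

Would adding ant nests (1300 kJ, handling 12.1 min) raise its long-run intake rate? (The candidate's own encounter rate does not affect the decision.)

No

Current rate: (0.75×2030)/(1 + 0.75×6.56) = 257.2 kJ/min.
ant nests: E/h = 1300/12.1 = 107.4 kJ/min.
107.4 < 257.2, so adding ant nests would lower the average — exclude it.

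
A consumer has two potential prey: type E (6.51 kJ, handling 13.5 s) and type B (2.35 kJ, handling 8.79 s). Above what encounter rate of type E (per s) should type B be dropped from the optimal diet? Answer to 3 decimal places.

At the threshold, the rate on type E alone equals the profitability of type B: λ·6.51/(1 + λ·13.5) = 2.35/8.79 = 0.2673.
Rearranging, λ(6.51 − 0.2673×13.5) = 0.2673, so λ = 0.2673/2.901 = 0.09216 per s.

0.092 per s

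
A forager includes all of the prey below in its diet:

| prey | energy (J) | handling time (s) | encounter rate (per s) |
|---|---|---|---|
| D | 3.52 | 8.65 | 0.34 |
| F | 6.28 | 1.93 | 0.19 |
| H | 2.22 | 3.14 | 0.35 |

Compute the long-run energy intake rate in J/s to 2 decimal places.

R = (0.34×3.52 + 0.19×6.28 + 0.35×2.22) / (1 + 0.34×8.65 + 0.19×1.93 + 0.35×3.14) = 3.167/5.407 = 0.5858 J/s.

0.59 J/s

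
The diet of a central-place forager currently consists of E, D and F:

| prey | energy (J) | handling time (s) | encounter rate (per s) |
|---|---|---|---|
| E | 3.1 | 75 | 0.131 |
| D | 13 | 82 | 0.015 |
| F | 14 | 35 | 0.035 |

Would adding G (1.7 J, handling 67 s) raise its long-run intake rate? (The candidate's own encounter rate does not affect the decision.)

No

Current rate: (0.131×3.1 + 0.015×13 + 0.035×14)/(1 + 0.131×75 + 0.015×82 + 0.035×35) = 0.08216 J/s.
G: E/h = 1.7/67 = 0.02537 J/s.
0.02537 < 0.08216, so adding G would lower the average — exclude it.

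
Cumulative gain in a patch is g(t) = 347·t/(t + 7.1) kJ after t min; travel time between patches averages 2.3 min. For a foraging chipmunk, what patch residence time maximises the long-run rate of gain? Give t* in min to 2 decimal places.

Optimal t* satisfies g'(t*) = g(t*)/(T + t*).
g'(t) = 347·7.1/(t + 7.1)². Setting 347·7.1/(t+7.1)² = 347t/[(t+7.1)(2.3+t)] gives 7.1(2.3+t) = t(t+7.1), so t² = 7.1×2.3 = 16.33.
t* = √16.33 = 4.041 min.

4.04 min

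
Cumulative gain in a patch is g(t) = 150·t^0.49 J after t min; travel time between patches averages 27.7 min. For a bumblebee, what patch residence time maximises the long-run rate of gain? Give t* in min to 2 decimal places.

By the marginal value theorem, leave when the instantaneous gain rate g'(t) equals the habitat-wide average g(t)/(T + t).
g'(t) = 0.49·150·t^-0.51. Setting 0.49·150·t^-0.51 = 150·t^0.49/(27.7+t) gives 0.49(27.7+t) = t, so 0.51·t = 0.49×27.7.
t* = 0.49×27.7/0.51 = 26.61 min.

26.61 min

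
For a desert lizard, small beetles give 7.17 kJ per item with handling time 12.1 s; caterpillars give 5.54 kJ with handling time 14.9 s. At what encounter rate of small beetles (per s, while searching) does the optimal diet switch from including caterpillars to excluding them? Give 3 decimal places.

Drop caterpillars once their profitability E₂/h₂ falls below the rate achievable on small beetles alone: E₂/h₂ = λE₁/(1 + λh₁).
Solve for λ: λE₁h₂ = E₂(1 + λh₁) → λ(E₁h₂ − E₂h₁) = E₂ → λ = E₂/(E₁h₂ − E₂h₁).
λ = 5.54/(7.17×14.9 − 5.54×12.1) = 5.54/39.8 = 0.1392 per s.

0.139 per s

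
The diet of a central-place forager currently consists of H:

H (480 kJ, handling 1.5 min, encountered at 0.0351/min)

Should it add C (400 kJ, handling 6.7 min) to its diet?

Yes

Current rate: (0.0351×480)/(1 + 0.0351×1.5) = 16.01 kJ/min.
Profitability of C: 400/6.7 = 59.7 kJ/min.
Since 59.7 > R, including C increases the long-run rate.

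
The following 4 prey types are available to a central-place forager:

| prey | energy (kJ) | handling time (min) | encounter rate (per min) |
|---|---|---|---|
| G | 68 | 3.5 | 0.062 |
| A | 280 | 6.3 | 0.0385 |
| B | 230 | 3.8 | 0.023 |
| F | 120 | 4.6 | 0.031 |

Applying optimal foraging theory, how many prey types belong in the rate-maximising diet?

4

Rank by E/h (kJ/min): B 60.5, A 44.4, F 26.1, G 19.4. Include each in turn until the next type's E/h falls below the running intake rate.
Rate on top 1: 4.865. A: 44.4 > 4.865 → include.
Rate on top 2: 12.08. F: 26.1 > 12.08 → include.
Rate on top 3: 13.44. G: 19.4 > 13.44 → include.
Optimal diet: B, A, F, G — 4 of 4 types.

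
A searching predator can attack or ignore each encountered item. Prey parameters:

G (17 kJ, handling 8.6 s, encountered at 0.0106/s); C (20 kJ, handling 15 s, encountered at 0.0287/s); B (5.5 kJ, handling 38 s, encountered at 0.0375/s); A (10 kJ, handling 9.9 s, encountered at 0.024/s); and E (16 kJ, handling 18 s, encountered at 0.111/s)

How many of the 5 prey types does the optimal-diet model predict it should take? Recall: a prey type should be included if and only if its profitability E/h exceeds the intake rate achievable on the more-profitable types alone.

E/h in descending order: G 1.98, C 1.33, A 1.01, E 0.889, B 0.145 kJ/s. The optimal diet is the largest prefix of this list for which every included type satisfies E_i/h_i > R on the types above it.
Rate on top 1: 0.1651. C: 1.33 > 0.1651 → include.
Rate on top 2: 0.4956. A: 1.01 > 0.4956 → include.
Rate on top 3: 0.5651. E: 0.889 > 0.5651 → include.
Rate on top 4: 0.7373. B: 0.145 < 0.7373 → exclude; stop.
Optimal diet: G, C, A, E — 4 of 5 types.

4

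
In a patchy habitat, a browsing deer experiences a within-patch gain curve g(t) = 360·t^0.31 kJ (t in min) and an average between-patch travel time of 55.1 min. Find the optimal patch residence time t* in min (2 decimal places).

Maximise g(t)/(T+t): set derivative to zero → g'(t)(T+t) = g(t).
g'(t) = 0.31·360·t^-0.69. Setting 0.31·360·t^-0.69 = 360·t^0.31/(55.1+t) gives 0.31(55.1+t) = t, so 0.69·t = 0.31×55.1.
t* = 0.31×55.1/0.69 = 24.76 min.

24.76 min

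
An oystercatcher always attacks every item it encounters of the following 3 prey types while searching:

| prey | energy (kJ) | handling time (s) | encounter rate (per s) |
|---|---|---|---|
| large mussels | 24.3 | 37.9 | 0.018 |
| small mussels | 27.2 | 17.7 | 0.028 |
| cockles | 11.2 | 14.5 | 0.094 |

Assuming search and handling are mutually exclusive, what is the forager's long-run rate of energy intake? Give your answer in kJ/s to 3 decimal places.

Energy encountered per unit search time: 0.018×24.3 + 0.028×27.2 + 0.094×11.2 = 2.252 kJ/s.
Handling time per unit search time: 0.018×37.9 + 0.028×17.7 + 0.094×14.5 = 2.541.
Rate = 2.252/(1 + 2.541) = 0.636 kJ/s.

0.636 kJ/s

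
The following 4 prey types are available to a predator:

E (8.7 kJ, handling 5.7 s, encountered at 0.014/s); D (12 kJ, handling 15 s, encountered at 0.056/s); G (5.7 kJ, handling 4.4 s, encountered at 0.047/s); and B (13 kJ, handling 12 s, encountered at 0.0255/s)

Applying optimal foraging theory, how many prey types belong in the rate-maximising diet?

E/h in descending order: E 1.53, G 1.3, B 1.08, D 0.8 kJ/s. The optimal diet is the largest prefix of this list for which every included type satisfies E_i/h_i > R on the types above it.
Rate on top 1: 0.1128. G: 1.3 > 0.1128 → include.
Rate on top 2: 0.3029. B: 1.08 > 0.3029 → include.
Rate on top 3: 0.4528. D: 0.8 > 0.4528 → include.
Optimal diet: E, G, B, D — 4 of 4 types.

4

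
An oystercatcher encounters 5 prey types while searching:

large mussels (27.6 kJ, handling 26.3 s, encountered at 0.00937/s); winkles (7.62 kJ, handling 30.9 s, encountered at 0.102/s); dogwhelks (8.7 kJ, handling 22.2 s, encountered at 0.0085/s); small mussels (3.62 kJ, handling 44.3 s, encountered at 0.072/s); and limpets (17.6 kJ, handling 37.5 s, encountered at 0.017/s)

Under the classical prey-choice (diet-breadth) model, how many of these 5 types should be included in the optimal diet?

Profitabilities (E/h, kJ/s): large mussels 1.05, limpets 0.469, dogwhelks 0.392, winkles 0.247, small mussels 0.0817. Add prey in this order while the next type's profitability exceeds the intake rate on those already taken.
Rate on top 1: 0.2075. limpets: 0.469 > 0.2075 → include.
Rate on top 2: 0.2961. dogwhelks: 0.392 > 0.2961 → include.
Rate on top 3: 0.3048. winkles: 0.247 < 0.3048 → exclude; stop.
Optimal diet: large mussels, limpets, dogwhelks — 3 of 5 types.

3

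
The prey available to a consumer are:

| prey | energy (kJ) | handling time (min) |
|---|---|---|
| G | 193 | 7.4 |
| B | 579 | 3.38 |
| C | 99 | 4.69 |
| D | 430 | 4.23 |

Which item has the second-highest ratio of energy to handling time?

In descending order of E/h:
B: 579/3.38 = 171 kJ/min
D: 430/4.23 = 102 kJ/min
G: 193/7.4 = 26.1 kJ/min
C: 99/4.69 = 21.1 kJ/min

D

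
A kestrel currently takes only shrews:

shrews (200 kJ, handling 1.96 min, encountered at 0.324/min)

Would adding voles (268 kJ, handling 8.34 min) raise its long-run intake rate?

On shrews alone, R = ΣλE/(1+Σλh) = 64.8/1.635 = 39.63 kJ/min.
voles: E/h = 268/8.34 = 32.13 kJ/min.
32.13 < 39.63, so adding voles would lower the average — exclude it.

No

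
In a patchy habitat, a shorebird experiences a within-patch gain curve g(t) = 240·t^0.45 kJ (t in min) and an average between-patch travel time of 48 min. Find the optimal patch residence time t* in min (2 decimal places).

39.27 min

Optimal t* satisfies g'(t*) = g(t*)/(T + t*).
g'(t) = 0.45·240·t^-0.55. Setting 0.45·240·t^-0.55 = 240·t^0.45/(48+t) gives 0.45(48+t) = t, so 0.55·t = 0.45×48.
t* = 0.45×48/0.55 = 39.27 min.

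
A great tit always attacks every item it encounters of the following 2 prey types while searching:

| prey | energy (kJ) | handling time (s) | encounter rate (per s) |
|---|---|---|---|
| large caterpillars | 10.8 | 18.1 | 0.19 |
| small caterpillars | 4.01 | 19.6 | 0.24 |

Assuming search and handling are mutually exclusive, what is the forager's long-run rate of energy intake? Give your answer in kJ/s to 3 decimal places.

R = Σλ_iE_i / (1 + Σλ_ih_i)
Numerator: 0.19×10.8 + 0.24×4.01 = 3.014
Denominator: 1 + 0.19×18.1 + 0.24×19.6 = 9.143
R = 3.014/9.143 = 0.3297 kJ/s

0.330 kJ/s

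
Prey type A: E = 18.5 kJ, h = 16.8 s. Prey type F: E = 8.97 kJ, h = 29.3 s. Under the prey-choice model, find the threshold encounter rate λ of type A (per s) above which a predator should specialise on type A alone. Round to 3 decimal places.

0.023 per s

The zero-one rule: include type F iff E₂/h₂ > λE₁/(1+λh₁). Equality gives the switch point.
λE₁h₂ = E₂ + λE₂h₁ ⇒ λ = E₂/(E₁h₂ − E₂h₁) = 8.97/(542.1 − 150.7) = 0.02292 per s.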